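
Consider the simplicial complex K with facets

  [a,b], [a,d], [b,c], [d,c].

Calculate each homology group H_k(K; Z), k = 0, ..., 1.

K has 4 vertices, 4 edges.
rank ∂_0 = 0, rank ∂_1 = 3 ⇒ b_0 = 4 − 0 − 3 = 1; all invariant factors of ∂_1 are 1 so no torsion. So H_0 ≅ Z.
rank ∂_1 = 3, rank ∂_2 = 0 ⇒ b_1 = 4 − 3 − 0 = 1. So H_1 ≅ Z.

H_0 = Z,  H_1 = Z.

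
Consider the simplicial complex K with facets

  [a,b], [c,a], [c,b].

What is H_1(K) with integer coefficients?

H_1 ≅ Z.

Take the total order a < b < c on the vertex set. Then K (dimension 1) consists of the simplices:

  0-simplices (3): a, b, c
  1-simplices (3): ab, ac, bc

giving chain groups C_0 ≅ Z^3, C_1 ≅ Z^3.

Boundary ∂_1: C_1 → C_0 maps an edge to its endpoints' difference, ∂[p,q] = q − p. For instance
  ∂ab = b − a.
As a 3×3 matrix over Z this has rank 2, with invariant factors (1,1).

From H_k ≅ ker(∂_k) / im(∂_{k+1}) we obtain:

  H_1: rank ker ∂_1 − rank ∂_2 = (3 − 2) − 0 = 1, and there is no ∂_2, so H_1 = Z.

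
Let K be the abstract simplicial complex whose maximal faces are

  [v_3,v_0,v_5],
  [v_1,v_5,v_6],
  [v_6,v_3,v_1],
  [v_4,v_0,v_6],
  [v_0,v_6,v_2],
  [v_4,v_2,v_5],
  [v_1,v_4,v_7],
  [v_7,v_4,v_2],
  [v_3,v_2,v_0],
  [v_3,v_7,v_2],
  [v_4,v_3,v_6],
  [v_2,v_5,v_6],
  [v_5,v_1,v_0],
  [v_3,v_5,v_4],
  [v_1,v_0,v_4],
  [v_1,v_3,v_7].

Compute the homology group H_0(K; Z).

Take the total order v_0 < v_1 < v_2 < v_3 < v_4 < v_5 < v_6 < v_7 on the vertex set. Then K (dimension 2) consists of the simplices:

  0-simplices (8): [v_0], [v_1], [v_2], [v_3], [v_4], [v_5], [v_6], [v_7]
  1-simplices (24): (24 of them)
  2-simplices (16): (16 of them)

giving chain groups C_0 ≅ Z^8, C_1 ≅ Z^24, C_2 ≅ Z^16.

The boundary map ∂_1: C_1 → C_0 is given by ∂[p,q] = [q] − [p]. For instance
  ∂[v_3,v_5] = [v_5] − [v_3].
This gives a 8×24 integer matrix of rank 7; reducing to Smith normal form yields diagonal entries (1,1,1,1,1,1,1).

Boundary ∂_2: C_2 → C_1 acts by ∂[p,q,r] = [q,r] − [p,r] + [p,q]. For instance
  ∂[v_1,v_4,v_7] = [v_4,v_7] − [v_1,v_7] + [v_1,v_4],
  ∂[v_0,v_1,v_4] = [v_1,v_4] − [v_0,v_4] + [v_0,v_1].
The resulting 24×16 matrix has rank 15, and its Smith normal form has invariant factors (1,1,1,1,1,1,1,1,1,1,1,1,1,1,1).

Now H_k = ker ∂_k / im ∂_{k+1}, so:

  H_0: rank C_0 − rank ∂_1 = 8 − 7 = 1, and the invariant factors of ∂_1 are all 1, so H_0 ≅ Z.

(K is a triangulation of the torus T^2.)

H_0 ≅ Z.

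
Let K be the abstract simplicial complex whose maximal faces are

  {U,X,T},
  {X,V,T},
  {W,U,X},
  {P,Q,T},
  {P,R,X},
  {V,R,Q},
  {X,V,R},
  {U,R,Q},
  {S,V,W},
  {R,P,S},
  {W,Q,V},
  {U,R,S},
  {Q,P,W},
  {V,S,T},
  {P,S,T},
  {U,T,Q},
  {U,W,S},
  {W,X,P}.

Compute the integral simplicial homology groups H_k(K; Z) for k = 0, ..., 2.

K has 9 vertices, 27 edges, 18 triangles.
rank ∂_0 = 0, rank ∂_1 = 8 ⇒ b_0 = 9 − 0 − 8 = 1; all invariant factors of ∂_1 are 1 so no torsion. So H_0 ≅ Z.
rank ∂_1 = 8, rank ∂_2 = 17 ⇒ b_1 = 27 − 8 − 17 = 2; all invariant factors of ∂_2 are 1 so no torsion. So H_1 ≅ Z^2.
rank ∂_2 = 17, rank ∂_3 = 0 ⇒ b_2 = 18 − 17 − 0 = 1. So H_2 ≅ Z.

H_0 ≅ Z,  H_1 ≅ Z^2,  H_2 ≅ Z.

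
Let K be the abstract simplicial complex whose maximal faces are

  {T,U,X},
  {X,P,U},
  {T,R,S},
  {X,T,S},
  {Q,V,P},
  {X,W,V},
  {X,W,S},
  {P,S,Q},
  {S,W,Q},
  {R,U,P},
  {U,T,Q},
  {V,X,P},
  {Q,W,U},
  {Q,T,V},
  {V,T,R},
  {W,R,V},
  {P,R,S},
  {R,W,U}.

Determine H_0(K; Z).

Take the total order P < Q < R < S < T < U < V < W < X on the vertex set. Then K (dimension 2) consists of the simplices:

  0-simplices (9): P, Q, R, S, T, U, V, W, X
  1-simplices (27): PQ, PR, PS, PU, PV, PX, QS, QT, QU, QV, QW, RS, RT, RU, RV, RW, ST, SW, SX, TU, TV, TX, UW, UX, VW, VX, WX
  2-simplices (18): PQS, PQV, PRS, PRU, PUX, PVX, QSW, QTU, QTV, QUW, RST, RTV, RUW, RVW, STX, SWX, TUX, VWX

Hence C_0 ≅ Z^9, C_1 ≅ Z^27, C_2 ≅ Z^18.

The boundary map ∂_1: C_1 → C_0 is given by ∂[p,q] = [q] − [p].
This gives a 9×27 integer matrix of rank 8; reducing to Smith normal form yields diagonal entries (1,1,1,1,1,1,1,1).

The boundary map ∂_2: C_2 → C_1 acts by ∂[p,q,r] = [q,r] − [p,r] + [p,q]. For instance
  ∂PQV = QV − PV + PQ,
  ∂PRS = RS − PS + PR.
The resulting 27×18 matrix has rank 17, and its Smith normal form has invariant factors (1,1,1,1,1,1,1,1,1,1,1,1,1,1,1,1,1).

Now H_k = ker ∂_k / im ∂_{k+1}, so:

  H_0: rank C_0 − rank ∂_1 = 9 − 8 = 1, and the invariant factors of ∂_1 are all 1, so H_0 ≅ Z.

H_0 ≅ Z.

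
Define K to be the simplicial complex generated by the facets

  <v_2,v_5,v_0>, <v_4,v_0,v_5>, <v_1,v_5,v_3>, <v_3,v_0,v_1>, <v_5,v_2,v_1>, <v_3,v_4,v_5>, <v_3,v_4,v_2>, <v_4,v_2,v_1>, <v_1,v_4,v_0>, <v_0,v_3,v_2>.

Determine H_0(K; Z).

H_0 ≅ Z.

We work with the vertex ordering v_0 < v_1 < v_2 < v_3 < v_4 < v_5. The simplices of K, each written with vertices in increasing order, are:

  0-simplices (6): [v_0], [v_1], [v_2], [v_3], [v_4], [v_5]
  1-simplices (15): (15 of them)
  2-simplices (10): [v_0,v_1,v_3], [v_0,v_1,v_4], [v_0,v_2,v_3], [v_0,v_2,v_5], [v_0,v_4,v_5], [v_1,v_2,v_4], [v_1,v_2,v_5], [v_1,v_3,v_5], [v_2,v_3,v_4], [v_3,v_4,v_5]

Hence C_0 ≅ Z^6, C_1 ≅ Z^15, C_2 ≅ Z^10.

The boundary map ∂_1: C_1 → C_0 maps an edge to its endpoints' difference, ∂[p,q] = q − p. For instance
  ∂[v_1,v_5] = [v_5] − [v_1].
The 6×15 boundary matrix has rank 5 and Smith normal form diag(1,1,1,1,1).

∂_2: C_2 → C_1 sends each 2-simplex [p,q,r] to [q,r] − [p,r] + [p,q]. For instance
  ∂[v_0,v_2,v_5] = [v_2,v_5] − [v_0,v_5] + [v_0,v_2],
  ∂[v_1,v_2,v_5] = [v_2,v_5] − [v_1,v_5] + [v_1,v_2].
As a 15×10 matrix over Z this has rank 10, with invariant factors (1,1,1,1,1,1,1,1,1,2).

Computing H_k = (kernel of ∂_k) / (image of ∂_{k+1}):

  H_0: rank C_0 − rank ∂_1 = 6 − 5 = 1, and the invariant factors of ∂_1 are all 1, so H_0 ≅ Z.

(K is a triangulation of the real projective plane RP^2.)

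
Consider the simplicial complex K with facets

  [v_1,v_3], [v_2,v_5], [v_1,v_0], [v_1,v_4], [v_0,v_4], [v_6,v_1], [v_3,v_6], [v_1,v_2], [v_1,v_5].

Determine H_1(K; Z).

Fix the vertex order v_0 < v_1 < v_2 < v_3 < v_4 < v_5 < v_6 and write every simplex with vertices in increasing order. Then dim K = 1 and the simplices of K are:

  0-simplices (7): [v_0], [v_1], [v_2], [v_3], [v_4], [v_5], [v_6]
  1-simplices (9): [v_0,v_1], [v_0,v_4], [v_1,v_2], [v_1,v_3], [v_1,v_4], [v_1,v_5], [v_1,v_6], [v_2,v_5], [v_3,v_6]

Hence C_0 ≅ Z^7, C_1 ≅ Z^9.

Boundary ∂_1: C_1 → C_0 is given by ∂[p,q] = [q] − [p]. For instance
  ∂[v_3,v_6] = [v_6] − [v_3].
This gives a 7×9 integer matrix of rank 6; reducing to Smith normal form yields diagonal entries (1,1,1,1,1,1).

Computing H_k = (kernel of ∂_k) / (image of ∂_{k+1}):

  H_1: rank ker ∂_1 − rank ∂_2 = (9 − 6) − 0 = 3, and there is no ∂_2, so H_1 = Z^3.

(K is a triangulation of a wedge of 3 circles.)

H_1 ≅ Z^3.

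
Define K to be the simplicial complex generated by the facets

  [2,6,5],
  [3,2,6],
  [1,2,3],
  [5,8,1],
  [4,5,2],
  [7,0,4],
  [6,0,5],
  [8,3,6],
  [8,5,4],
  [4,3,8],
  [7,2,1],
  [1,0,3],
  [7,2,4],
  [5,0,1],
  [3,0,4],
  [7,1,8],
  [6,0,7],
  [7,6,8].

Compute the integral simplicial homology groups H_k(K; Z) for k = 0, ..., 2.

Take the total order 0 < 1 < 2 < 3 < 4 < 5 < 6 < 7 < 8 on the vertex set. Then K (dimension 2) consists of the simplices:

  0-simplices (9): [0], [1], [2], [3], [4], [5], [6], [7], [8]
  1-simplices (27): (27 of them)
  2-simplices (18): [0,1,3], [0,1,5], [0,3,4], [0,4,7], [0,5,6], [0,6,7], [1,2,3], [1,2,7], [1,5,8], [1,7,8], [2,3,6], [2,4,5], [2,4,7], [2,5,6], [3,4,8], [3,6,8], [4,5,8], [6,7,8]

giving chain groups C_0 ≅ Z^9, C_1 ≅ Z^27, C_2 ≅ Z^18.

Boundary ∂_1: C_1 → C_0 sends each edge [p,q] (with p < q) to q − p. For instance
  ∂[1,5] = [5] − [1].
This gives a 9×27 integer matrix of rank 8; reducing to Smith normal form yields diagonal entries (1,1,1,1,1,1,1,1).

The boundary map ∂_2: C_2 → C_1 maps a triangle to the signed sum of its edges. For instance
  ∂[6,7,8] = [7,8] − [6,8] + [6,7],
  ∂[0,3,4] = [3,4] − [0,4] + [0,3].
The resulting 27×18 matrix has rank 17, and its Smith normal form has invariant factors (1,1,1,1,1,1,1,1,1,1,1,1,1,1,1,1,1).

Computing H_k = (kernel of ∂_k) / (image of ∂_{k+1}):

  H_0: rank C_0 − rank ∂_1 = 9 − 8 = 1, and the invariant factors of ∂_1 are all 1, so H_0 ≅ Z.
  H_1: rank ker ∂_1 − rank ∂_2 = (27 − 8) − 17 = 2, and the invariant factors of ∂_2 are all 1, so H_1 ≅ Z^2.
  H_2: rank ker ∂_2 − rank ∂_3 = (18 − 17) − 0 = 1, and there is no ∂_3, so H_2 ≅ Z.

(K is a triangulation of the torus T^2.)

H_0 = Z,  H_1 = Z^2,  H_2 = Z.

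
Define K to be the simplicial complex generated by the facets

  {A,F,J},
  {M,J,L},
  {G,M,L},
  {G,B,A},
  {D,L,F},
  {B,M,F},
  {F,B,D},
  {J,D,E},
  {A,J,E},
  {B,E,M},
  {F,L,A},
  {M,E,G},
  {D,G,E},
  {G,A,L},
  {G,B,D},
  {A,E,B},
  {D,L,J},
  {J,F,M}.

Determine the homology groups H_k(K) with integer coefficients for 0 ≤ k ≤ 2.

Take the total order A < B < D < E < F < G < J < L < M on the vertex set. Then K (dimension 2) consists of the simplices:

  0-simplices (9): A, B, D, E, F, G, J, L, M
  1-simplices (27): AB, AE, AF, AG, AJ, AL, BD, BE, BF, BG, BM, DE, DF, DG, DJ, DL, EG, EJ, EM, FJ, FL, FM, GL, GM, JL, JM, LM
  2-simplices (18): ABE, ABG, AEJ, AFJ, AFL, AGL, BDF, BDG, BEM, BFM, DEG, DEJ, DFL, DJL, EGM, FJM, GLM, JLM

so the chain groups are C_0 ≅ Z^9, C_1 ≅ Z^27, C_2 ≅ Z^18.

The boundary map ∂_1: C_1 → C_0 sends each edge [p,q] (with p < q) to q − p.
The resulting 9×27 matrix has rank 8, and its Smith normal form has invariant factors (1,1,1,1,1,1,1,1).

The boundary map ∂_2: C_2 → C_1 sends each 2-simplex [p,q,r] to [q,r] − [p,r] + [p,q]. For instance
  ∂BFM = FM − BM + BF,
  ∂ABE = BE − AE + AB.
The resulting 27×18 matrix has rank 18, and its Smith normal form has invariant factors (1,1,1,1,1,1,1,1,1,1,1,1,1,1,1,1,1,2).

From H_k ≅ ker(∂_k) / im(∂_{k+1}) we obtain:

  H_0: rank C_0 − rank ∂_1 = 9 − 8 = 1, and the invariant factors of ∂_1 are all 1, so H_0 = Z.
  H_1: rank ker ∂_1 − rank ∂_2 = (27 − 8) − 18 = 1, and ∂_2 has invariant factor 2 > 1, so H_1 = Z ⊕ Z/2.
  H_2: rank ker ∂_2 − rank ∂_3 = (18 − 18) − 0 = 0, and there is no ∂_3, so H_2 = 0.

As a check, the Euler characteristic is 9 − 27 + 18 = 0, which agrees with 1 − 1 + 0 = 0.

H_0 ≅ Z,  H_1 ≅ Z ⊕ Z/2,  H_2 = 0.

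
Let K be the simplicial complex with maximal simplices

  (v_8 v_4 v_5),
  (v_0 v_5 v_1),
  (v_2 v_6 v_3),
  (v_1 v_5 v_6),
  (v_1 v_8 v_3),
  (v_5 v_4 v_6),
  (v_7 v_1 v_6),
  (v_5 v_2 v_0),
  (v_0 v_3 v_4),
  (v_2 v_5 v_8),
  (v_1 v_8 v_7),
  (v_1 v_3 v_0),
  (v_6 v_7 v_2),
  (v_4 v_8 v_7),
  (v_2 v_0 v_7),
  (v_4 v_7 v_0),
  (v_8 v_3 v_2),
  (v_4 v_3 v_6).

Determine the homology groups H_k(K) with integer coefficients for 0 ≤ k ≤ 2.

H_0 = Z,  H_1 = Z^2,  H_2 = Z.

K has 9 vertices, 27 edges, 18 triangles.
rank ∂_0 = 0, rank ∂_1 = 8 ⇒ b_0 = 9 − 0 − 8 = 1; all invariant factors of ∂_1 are 1 so no torsion. So H_0 = Z.
rank ∂_1 = 8, rank ∂_2 = 17 ⇒ b_1 = 27 − 8 − 17 = 2; all invariant factors of ∂_2 are 1 so no torsion. So H_1 = Z^2.
rank ∂_2 = 17, rank ∂_3 = 0 ⇒ b_2 = 18 − 17 − 0 = 1. So H_2 = Z.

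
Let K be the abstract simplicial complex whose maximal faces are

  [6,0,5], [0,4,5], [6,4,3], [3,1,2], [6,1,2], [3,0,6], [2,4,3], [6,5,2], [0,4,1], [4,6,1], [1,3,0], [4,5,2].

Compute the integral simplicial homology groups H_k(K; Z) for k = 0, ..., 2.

H_0 ≅ Z,  H_1 ≅ Z/2,  H_2 = 0.

We work with the vertex ordering 0 < 1 < 2 < 3 < 4 < 5 < 6. The simplices of K, each written with vertices in increasing order, are:

  0-simplices (7): [0], [1], [2], [3], [4], [5], [6]
  1-simplices (18): [0,1], [0,3], [0,4], [0,5], [0,6], [1,2], [1,3], [1,4], [1,6], [2,3], [2,4], [2,5], [2,6], [3,4], [3,6], [4,5], [4,6], [5,6]
  2-simplices (12): [0,1,3], [0,1,4], [0,3,6], [0,4,5], [0,5,6], [1,2,3], [1,2,6], [1,4,6], [2,3,4], [2,4,5], [2,5,6], [3,4,6]

so the chain groups are C_0 ≅ Z^7, C_1 ≅ Z^18, C_2 ≅ Z^12.

The boundary map ∂_1: C_1 → C_0 maps an edge to its endpoints' difference, ∂[p,q] = q − p.
This gives a 7×18 integer matrix of rank 6; reducing to Smith normal form yields diagonal entries (1,1,1,1,1,1).

The boundary map ∂_2: C_2 → C_1 sends each 2-simplex [p,q,r] to [q,r] − [p,r] + [p,q]. For instance
  ∂[0,3,6] = [3,6] − [0,6] + [0,3],
  ∂[0,1,4] = [1,4] − [0,4] + [0,1].
As a 18×12 matrix over Z this has rank 12, with invariant factors (1,1,1,1,1,1,1,1,1,1,1,2).

Now H_k = ker ∂_k / im ∂_{k+1}, so:

  H_0: rank C_0 − rank ∂_1 = 7 − 6 = 1, and the invariant factors of ∂_1 are all 1, so H_0 ≅ Z.
  H_1: rank ker ∂_1 − rank ∂_2 = (18 − 6) − 12 = 0, and ∂_2 has invariant factor 2 > 1, so H_1 ≅ Z/2.
  H_2: rank ker ∂_2 − rank ∂_3 = (12 − 12) − 0 = 0, and there is no ∂_3, so H_2 ≅ 0.

As a check, the Euler characteristic is 7 − 18 + 12 = 1, which agrees with 1 − 0 + 0 = 1.
(K is a triangulation of the real projective plane RP^2.)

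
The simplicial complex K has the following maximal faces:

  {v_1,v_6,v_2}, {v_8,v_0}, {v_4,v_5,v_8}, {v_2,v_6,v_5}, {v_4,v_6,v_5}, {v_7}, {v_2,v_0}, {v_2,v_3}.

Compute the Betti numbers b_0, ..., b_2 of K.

b_0 = 2, b_1 = 1, b_2 = 0.

Take the total order v_0 < v_1 < v_2 < v_3 < v_4 < v_5 < v_6 < v_7 < v_8 on the vertex set. Then K (dimension 2) consists of the simplices:

  0-simplices (9): [v_0], [v_1], [v_2], [v_3], [v_4], [v_5], [v_6], [v_7], [v_8]
  1-simplices (12): [v_0,v_2], [v_0,v_8], [v_1,v_2], [v_1,v_6], [v_2,v_3], [v_2,v_5], [v_2,v_6], [v_4,v_5], [v_4,v_6], [v_4,v_8], [v_5,v_6], [v_5,v_8]
  2-simplices (4): [v_1,v_2,v_6], [v_2,v_5,v_6], [v_4,v_5,v_6], [v_4,v_5,v_8]

giving chain groups C_0 ≅ Z^9, C_1 ≅ Z^12, C_2 ≅ Z^4.

Boundary ∂_1: C_1 → C_0 sends each edge [p,q] (with p < q) to q − p. For instance
  ∂[v_2,v_5] = [v_5] − [v_2].
As a 9×12 matrix over Z this has rank 7, with invariant factors (1,1,1,1,1,1,1).

The boundary map ∂_2: C_2 → C_1 maps a triangle to the signed sum of its edges. For instance
  ∂[v_2,v_5,v_6] = [v_5,v_6] − [v_2,v_6] + [v_2,v_5],
  ∂[v_1,v_2,v_6] = [v_2,v_6] − [v_1,v_6] + [v_1,v_2].
The resulting 12×4 matrix has rank 4, and its Smith normal form has invariant factors (1,1,1,1).

Computing H_k = (kernel of ∂_k) / (image of ∂_{k+1}):

  H_0: rank C_0 − rank ∂_1 = 9 − 7 = 2, and the invariant factors of ∂_1 are all 1, so H_0 = Z^2.
  H_1: rank ker ∂_1 − rank ∂_2 = (12 − 7) − 4 = 1, and the invariant factors of ∂_2 are all 1, so H_1 = Z.
  H_2: rank ker ∂_2 − rank ∂_3 = (4 − 4) − 0 = 0, and there is no ∂_3, so H_2 = 0.

Hence the Betti numbers are b_0 = 2, b_1 = 1, b_2 = 0.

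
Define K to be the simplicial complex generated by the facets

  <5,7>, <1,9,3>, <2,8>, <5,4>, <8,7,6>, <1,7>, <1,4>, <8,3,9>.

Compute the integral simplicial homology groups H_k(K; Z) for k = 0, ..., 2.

Take the total order 1 < 2 < 3 < 4 < 5 < 6 < 7 < 8 < 9 on the vertex set. Then K (dimension 2) consists of the simplices:

  0-simplices (9): [1], [2], [3], [4], [5], [6], [7], [8], [9]
  1-simplices (13): [1,3], [1,4], [1,7], [1,9], [2,8], [3,8], [3,9], [4,5], [5,7], [6,7], [6,8], [7,8], [8,9]
  2-simplices (3): [1,3,9], [3,8,9], [6,7,8]

so the chain groups are C_0 ≅ Z^9, C_1 ≅ Z^13, C_2 ≅ Z^3.

The boundary map ∂_1: C_1 → C_0 is given by ∂[p,q] = [q] − [p].
The 9×13 boundary matrix has rank 8 and Smith normal form diag(1,1,1,1,1,1,1,1).

Boundary ∂_2: C_2 → C_1 maps a triangle to the signed sum of its edges. For instance
  ∂[3,8,9] = [8,9] − [3,9] + [3,8],
  ∂[1,3,9] = [3,9] − [1,9] + [1,3].
The resulting 13×3 matrix has rank 3, and its Smith normal form has invariant factors (1,1,1).

Reading off H_k = ker ∂_k / im ∂_{k+1}:

  H_0: rank C_0 − rank ∂_1 = 9 − 8 = 1, and the invariant factors of ∂_1 are all 1, so H_0 ≅ Z.
  H_1: rank ker ∂_1 − rank ∂_2 = (13 − 8) − 3 = 2, and the invariant factors of ∂_2 are all 1, so H_1 ≅ Z^2.
  H_2: rank ker ∂_2 − rank ∂_3 = (3 − 3) − 0 = 0, and there is no ∂_3, so H_2 ≅ 0.

H_0 = Z,  H_1 = Z^2,  H_2 = 0.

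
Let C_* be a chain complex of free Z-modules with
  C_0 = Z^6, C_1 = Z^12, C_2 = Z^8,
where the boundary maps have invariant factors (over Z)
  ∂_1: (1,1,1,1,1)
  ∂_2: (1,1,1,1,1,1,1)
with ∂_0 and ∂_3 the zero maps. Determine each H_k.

H_0 = Z,  H_1 = 0,  H_2 = Z.

H_0: b_0 = 6 − 0 − 5 = 1; torsion from ∂_1 factors > 1: none. So H_0 = Z.
H_1: b_1 = 12 − 5 − 7 = 0; torsion from ∂_2 factors > 1: none. So H_1 = 0.
H_2: b_2 = 8 − 7 − 0 = 1; torsion from ∂_3 factors > 1: none. So H_2 = Z.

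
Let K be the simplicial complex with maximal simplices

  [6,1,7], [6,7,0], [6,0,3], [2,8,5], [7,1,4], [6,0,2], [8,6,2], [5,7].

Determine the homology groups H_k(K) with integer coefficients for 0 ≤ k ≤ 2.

Fix the vertex order 0 < 1 < 2 < 3 < 4 < 5 < 6 < 7 < 8 and write every simplex with vertices in increasing order. Then dim K = 2 and the simplices of K are:

  0-simplices (9): [0], [1], [2], [3], [4], [5], [6], [7], [8]
  1-simplices (16): [0,2], [0,3], [0,6], [0,7], [1,4], [1,6], [1,7], [2,5], [2,6], [2,8], [3,6], [4,7], [5,7], [5,8], [6,7], [6,8]
  2-simplices (7): [0,2,6], [0,3,6], [0,6,7], [1,4,7], [1,6,7], [2,5,8], [2,6,8]

Hence C_0 ≅ Z^9, C_1 ≅ Z^16, C_2 ≅ Z^7.

Boundary ∂_1: C_1 → C_0 is given by ∂[p,q] = [q] − [p].
As a 9×16 matrix over Z this has rank 8, with invariant factors (1,1,1,1,1,1,1,1).

∂_2: C_2 → C_1 acts by ∂[p,q,r] = [q,r] − [p,r] + [p,q]. For instance
  ∂[0,3,6] = [3,6] − [0,6] + [0,3],
  ∂[1,4,7] = [4,7] − [1,7] + [1,4].
The 16×7 boundary matrix has rank 7 and Smith normal form diag(1,1,1,1,1,1,1).

From H_k ≅ ker(∂_k) / im(∂_{k+1}) we obtain:

  H_0: rank C_0 − rank ∂_1 = 9 − 8 = 1, and the invariant factors of ∂_1 are all 1, so H_0 ≅ Z.
  H_1: rank ker ∂_1 − rank ∂_2 = (16 − 8) − 7 = 1, and the invariant factors of ∂_2 are all 1, so H_1 ≅ Z.
  H_2: rank ker ∂_2 − rank ∂_3 = (7 − 7) − 0 = 0, and there is no ∂_3, so H_2 ≅ 0.

H_0 ≅ Z,  H_1 ≅ Z,  H_2 = 0.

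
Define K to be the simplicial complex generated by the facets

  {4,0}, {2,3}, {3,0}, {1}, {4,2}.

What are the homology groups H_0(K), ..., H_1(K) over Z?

H_0 = Z^2,  H_1 = Z.

Take the total order 0 < 1 < 2 < 3 < 4 on the vertex set. Then K (dimension 1) consists of the simplices:

  0-simplices (5): [0], [1], [2], [3], [4]
  1-simplices (4): [0,3], [0,4], [2,3], [2,4]

so the chain groups are C_0 ≅ Z^5, C_1 ≅ Z^4.

Boundary ∂_1: C_1 → C_0 maps an edge to its endpoints' difference, ∂[p,q] = q − p. For instance
  ∂[0,4] = [4] − [0].
The resulting 5×4 matrix has rank 3, and its Smith normal form has invariant factors (1,1,1).

Computing H_k = (kernel of ∂_k) / (image of ∂_{k+1}):

  H_0: rank C_0 − rank ∂_1 = 5 − 3 = 2, and the invariant factors of ∂_1 are all 1, so H_0 = Z^2.
  H_1: rank ker ∂_1 − rank ∂_2 = (4 − 3) − 0 = 1, and there is no ∂_2, so H_1 = Z.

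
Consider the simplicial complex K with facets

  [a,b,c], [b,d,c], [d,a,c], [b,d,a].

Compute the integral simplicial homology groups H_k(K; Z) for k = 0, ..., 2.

Order the vertices as a < b < c < d. Listing each simplex with vertices in this order, K has dimension 2 with simplices:

  0-simplices (4): a, b, c, d
  1-simplices (6): ab, ac, ad, bc, bd, cd
  2-simplices (4): abc, abd, acd, bcd

Hence C_0 ≅ Z^4, C_1 ≅ Z^6, C_2 ≅ Z^4.

Boundary ∂_1: C_1 → C_0 is given by ∂[p,q] = [q] − [p].
The 4×6 boundary matrix has rank 3 and Smith normal form diag(1,1,1).

The boundary map ∂_2: C_2 → C_1 maps a triangle to the signed sum of its edges. For instance
  ∂abd = bd − ad + ab,
  ∂acd = cd − ad + ac.
As a 6×4 matrix over Z this has rank 3, with invariant factors (1,1,1).

Now H_k = ker ∂_k / im ∂_{k+1}, so:

  H_0: rank C_0 − rank ∂_1 = 4 − 3 = 1, and the invariant factors of ∂_1 are all 1, so H_0 ≅ Z.
  H_1: rank ker ∂_1 − rank ∂_2 = (6 − 3) − 3 = 0, and the invariant factors of ∂_2 are all 1, so H_1 ≅ 0.
  H_2: rank ker ∂_2 − rank ∂_3 = (4 − 3) − 0 = 1, and there is no ∂_3, so H_2 ≅ Z.

As a check, the Euler characteristic is 4 − 6 + 4 = 2, which agrees with 1 − 0 + 1 = 2.

H_0 = Z,  H_1 = 0,  H_2 = Z.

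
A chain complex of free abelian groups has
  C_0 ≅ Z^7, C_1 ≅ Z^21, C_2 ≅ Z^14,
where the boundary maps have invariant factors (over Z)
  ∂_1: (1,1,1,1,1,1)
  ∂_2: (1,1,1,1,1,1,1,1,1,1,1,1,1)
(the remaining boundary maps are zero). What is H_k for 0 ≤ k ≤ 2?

H_0 = Z,  H_1 = Z^2,  H_2 = Z.

H_0: b_0 = 7 − 0 − 6 = 1; torsion from ∂_1 factors > 1: none. So H_0 = Z.
H_1: b_1 = 21 − 6 − 13 = 2; torsion from ∂_2 factors > 1: none. So H_1 = Z^2.
H_2: b_2 = 14 − 13 − 0 = 1; torsion from ∂_3 factors > 1: none. So H_2 = Z.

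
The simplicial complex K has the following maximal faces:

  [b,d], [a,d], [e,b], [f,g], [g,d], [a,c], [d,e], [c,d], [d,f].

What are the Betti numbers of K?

b_0 = 1, b_1 = 3.

K has 7 vertices, 9 edges.
rank ∂_0 = 0, rank ∂_1 = 6 ⇒ b_0 = 7 − 0 − 6 = 1; all invariant factors of ∂_1 are 1 so no torsion. So H_0 ≅ Z.
rank ∂_1 = 6, rank ∂_2 = 0 ⇒ b_1 = 9 − 6 − 0 = 3. So H_1 ≅ Z^3.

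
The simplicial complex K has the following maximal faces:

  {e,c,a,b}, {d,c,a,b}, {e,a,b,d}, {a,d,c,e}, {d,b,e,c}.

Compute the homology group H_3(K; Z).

K has 5 vertices, 10 edges, 10 triangles, 5 3-simplices.
rank ∂_3 = 4, rank ∂_4 = 0 ⇒ b_3 = 5 − 4 − 0 = 1. So H_3 = Z.

H_3 = Z.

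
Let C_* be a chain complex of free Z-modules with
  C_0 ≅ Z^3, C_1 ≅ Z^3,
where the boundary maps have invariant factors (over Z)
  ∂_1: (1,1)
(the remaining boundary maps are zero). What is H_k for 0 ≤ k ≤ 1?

H_0 = Z,  H_1 = Z.

H_0: b_0 = 3 − 0 − 2 = 1; torsion from ∂_1 factors > 1: none. So H_0 = Z.
H_1: b_1 = 3 − 2 − 0 = 1; torsion from ∂_2 factors > 1: none. So H_1 = Z.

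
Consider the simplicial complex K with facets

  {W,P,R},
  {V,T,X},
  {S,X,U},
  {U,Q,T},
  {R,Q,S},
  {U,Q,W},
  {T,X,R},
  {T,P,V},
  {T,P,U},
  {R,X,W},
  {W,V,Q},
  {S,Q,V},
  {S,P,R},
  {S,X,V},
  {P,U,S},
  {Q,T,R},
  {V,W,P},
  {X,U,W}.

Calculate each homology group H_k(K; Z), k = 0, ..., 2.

Order the vertices as P < Q < R < S < T < U < V < W < X. Listing each simplex with vertices in this order, K has dimension 2 with simplices:

  0-simplices (9): P, Q, R, S, T, U, V, W, X
  1-simplices (27): PR, PS, PT, PU, PV, PW, QR, QS, QT, QU, QV, QW, RS, RT, RW, RX, SU, SV, SX, TU, TV, TX, UW, UX, VW, VX, WX
  2-simplices (18): PRS, PRW, PSU, PTU, PTV, PVW, QRS, QRT, QSV, QTU, QUW, QVW, RTX, RWX, SUX, SVX, TVX, UWX

Hence C_0 ≅ Z^9, C_1 ≅ Z^27, C_2 ≅ Z^18.

The boundary map ∂_1: C_1 → C_0 sends each edge [p,q] (with p < q) to q − p. For instance
  ∂QS = S − Q.
The 9×27 boundary matrix has rank 8 and Smith normal form diag(1,1,1,1,1,1,1,1).

Boundary ∂_2: C_2 → C_1 sends each 2-simplex [p,q,r] to [q,r] − [p,r] + [p,q]. For instance
  ∂TVX = VX − TX + TV,
  ∂QRS = RS − QS + QR.
As a 27×18 matrix over Z this has rank 17, with invariant factors (1,1,1,1,1,1,1,1,1,1,1,1,1,1,1,1,1).

Reading off H_k = ker ∂_k / im ∂_{k+1}:

  H_0: rank C_0 − rank ∂_1 = 9 − 8 = 1, and the invariant factors of ∂_1 are all 1, so H_0 ≅ Z.
  H_1: rank ker ∂_1 − rank ∂_2 = (27 − 8) − 17 = 2, and the invariant factors of ∂_2 are all 1, so H_1 ≅ Z^2.
  H_2: rank ker ∂_2 − rank ∂_3 = (18 − 17) − 0 = 1, and there is no ∂_3, so H_2 ≅ Z.

As a check, the Euler characteristic is 9 − 27 + 18 = 0, which agrees with 1 − 2 + 1 = 0.
(K is a triangulation of the torus T^2.)

H_0 ≅ Z,  H_1 ≅ Z^2,  H_2 ≅ Z.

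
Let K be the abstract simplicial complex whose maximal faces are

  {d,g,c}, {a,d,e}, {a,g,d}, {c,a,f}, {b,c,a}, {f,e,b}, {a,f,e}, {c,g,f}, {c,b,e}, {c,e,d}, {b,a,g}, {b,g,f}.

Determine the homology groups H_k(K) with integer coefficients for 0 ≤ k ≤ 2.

H_0 ≅ Z,  H_1 ≅ Z/2,  H_2 = 0.

Order the vertices as a < b < c < d < e < f < g. Listing each simplex with vertices in this order, K has dimension 2 with simplices:

  0-simplices (7): a, b, c, d, e, f, g
  1-simplices (18): ab, ac, ad, ae, af, ag, bc, be, bf, bg, cd, ce, cf, cg, de, dg, ef, fg
  2-simplices (12): abc, abg, acf, ade, adg, aef, bce, bef, bfg, cde, cdg, cfg

Hence C_0 ≅ Z^7, C_1 ≅ Z^18, C_2 ≅ Z^12.

Boundary ∂_1: C_1 → C_0 is given by ∂[p,q] = [q] − [p].
The resulting 7×18 matrix has rank 6, and its Smith normal form has invariant factors (1,1,1,1,1,1).

The boundary map ∂_2: C_2 → C_1 acts by ∂[p,q,r] = [q,r] − [p,r] + [p,q]. For instance
  ∂cfg = fg − cg + cf,
  ∂bce = ce − be + bc.
The resulting 18×12 matrix has rank 12, and its Smith normal form has invariant factors (1,1,1,1,1,1,1,1,1,1,1,2).

Now H_k = ker ∂_k / im ∂_{k+1}, so:

  H_0: rank C_0 − rank ∂_1 = 7 − 6 = 1, and the invariant factors of ∂_1 are all 1, so H_0 = Z.
  H_1: rank ker ∂_1 − rank ∂_2 = (18 − 6) − 12 = 0, and ∂_2 has invariant factor 2 > 1, so H_1 = Z/2.
  H_2: rank ker ∂_2 − rank ∂_3 = (12 − 12) − 0 = 0, and there is no ∂_3, so H_2 = 0.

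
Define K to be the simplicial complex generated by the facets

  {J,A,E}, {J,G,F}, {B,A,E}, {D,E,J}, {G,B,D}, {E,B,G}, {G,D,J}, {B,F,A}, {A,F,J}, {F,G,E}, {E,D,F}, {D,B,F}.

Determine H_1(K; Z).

Order the vertices as A < B < D < E < F < G < J. Listing each simplex with vertices in this order, K has dimension 2 with simplices:

  0-simplices (7): A, B, D, E, F, G, J
  1-simplices (18): AB, AE, AF, AJ, BD, BE, BF, BG, DE, DF, DG, DJ, EF, EG, EJ, FG, FJ, GJ
  2-simplices (12): ABE, ABF, AEJ, AFJ, BDF, BDG, BEG, DEF, DEJ, DGJ, EFG, FGJ

Hence C_0 ≅ Z^7, C_1 ≅ Z^18, C_2 ≅ Z^12.

Boundary ∂_1: C_1 → C_0 is given by ∂[p,q] = [q] − [p].
As a 7×18 matrix over Z this has rank 6, with invariant factors (1,1,1,1,1,1).

The boundary map ∂_2: C_2 → C_1 acts by ∂[p,q,r] = [q,r] − [p,r] + [p,q]. For instance
  ∂FGJ = GJ − FJ + FG,
  ∂ABE = BE − AE + AB.
As a 18×12 matrix over Z this has rank 12, with invariant factors (1,1,1,1,1,1,1,1,1,1,1,2).

Now H_k = ker ∂_k / im ∂_{k+1}, so:

  H_1: rank ker ∂_1 − rank ∂_2 = (18 − 6) − 12 = 0, and ∂_2 has invariant factor 2 > 1, so H_1 ≅ Z/2.

H_1 ≅ Z/2.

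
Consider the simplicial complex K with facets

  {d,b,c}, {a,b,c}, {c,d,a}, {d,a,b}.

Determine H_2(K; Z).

We work with the vertex ordering a < b < c < d. The simplices of K, each written with vertices in increasing order, are:

  0-simplices (4): a, b, c, d
  1-simplices (6): ab, ac, ad, bc, bd, cd
  2-simplices (4): abc, abd, acd, bcd

so the chain groups are C_0 ≅ Z^4, C_1 ≅ Z^6, C_2 ≅ Z^4.

The boundary map ∂_1: C_1 → C_0 sends each edge [p,q] (with p < q) to q − p.
The resulting 4×6 matrix has rank 3, and its Smith normal form has invariant factors (1,1,1).

Boundary ∂_2: C_2 → C_1 maps a triangle to the signed sum of its edges. For instance
  ∂bcd = cd − bd + bc,
  ∂abd = bd − ad + ab.
The resulting 6×4 matrix has rank 3, and its Smith normal form has invariant factors (1,1,1).

Computing H_k = (kernel of ∂_k) / (image of ∂_{k+1}):

  H_2: rank ker ∂_2 − rank ∂_3 = (4 − 3) − 0 = 1, and there is no ∂_3, so H_2 ≅ Z.

H_2 ≅ Z.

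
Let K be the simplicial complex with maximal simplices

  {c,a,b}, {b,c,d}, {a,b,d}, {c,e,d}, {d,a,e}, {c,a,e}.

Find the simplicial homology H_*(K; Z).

H_0 ≅ Z,  H_1 = 0,  H_2 ≅ Z.

Fix the vertex order a < b < c < d < e and write every simplex with vertices in increasing order. Then dim K = 2 and the simplices of K are:

  0-simplices (5): a, b, c, d, e
  1-simplices (9): ab, ac, ad, ae, bc, bd, cd, ce, de
  2-simplices (6): abc, abd, ace, ade, bcd, cde

giving chain groups C_0 ≅ Z^5, C_1 ≅ Z^9, C_2 ≅ Z^6.

Boundary ∂_1: C_1 → C_0 maps an edge to its endpoints' difference, ∂[p,q] = q − p. For instance
  ∂ce = e − c.
As a 5×9 matrix over Z this has rank 4, with invariant factors (1,1,1,1).

Boundary ∂_2: C_2 → C_1 sends each 2-simplex [p,q,r] to [q,r] − [p,r] + [p,q]. For instance
  ∂abd = bd − ad + ab,
  ∂abc = bc − ac + ab.
The 9×6 boundary matrix has rank 5 and Smith normal form diag(1,1,1,1,1).

Now H_k = ker ∂_k / im ∂_{k+1}, so:

  H_0: rank C_0 − rank ∂_1 = 5 − 4 = 1, and the invariant factors of ∂_1 are all 1, so H_0 ≅ Z.
  H_1: rank ker ∂_1 − rank ∂_2 = (9 − 4) − 5 = 0, and the invariant factors of ∂_2 are all 1, so H_1 ≅ 0.
  H_2: rank ker ∂_2 − rank ∂_3 = (6 − 5) − 0 = 1, and there is no ∂_3, so H_2 ≅ Z.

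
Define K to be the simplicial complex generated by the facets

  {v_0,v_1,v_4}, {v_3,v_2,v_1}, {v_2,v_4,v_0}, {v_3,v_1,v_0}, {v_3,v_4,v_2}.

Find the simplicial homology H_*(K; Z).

Fix the vertex order v_0 < v_1 < v_2 < v_3 < v_4 and write every simplex with vertices in increasing order. Then dim K = 2 and the simplices of K are:

  0-simplices (5): [v_0], [v_1], [v_2], [v_3], [v_4]
  1-simplices (10): [v_0,v_1], [v_0,v_2], [v_0,v_3], [v_0,v_4], [v_1,v_2], [v_1,v_3], [v_1,v_4], [v_2,v_3], [v_2,v_4], [v_3,v_4]
  2-simplices (5): [v_0,v_1,v_3], [v_0,v_1,v_4], [v_0,v_2,v_4], [v_1,v_2,v_3], [v_2,v_3,v_4]

Hence C_0 ≅ Z^5, C_1 ≅ Z^10, C_2 ≅ Z^5.

∂_1: C_1 → C_0 is given by ∂[p,q] = [q] − [p]. For instance
  ∂[v_1,v_4] = [v_4] − [v_1].
As a 5×10 matrix over Z this has rank 4, with invariant factors (1,1,1,1).

The boundary map ∂_2: C_2 → C_1 sends each 2-simplex [p,q,r] to [q,r] − [p,r] + [p,q]. For instance
  ∂[v_0,v_1,v_3] = [v_1,v_3] − [v_0,v_3] + [v_0,v_1],
  ∂[v_1,v_2,v_3] = [v_2,v_3] − [v_1,v_3] + [v_1,v_2].
This gives a 10×5 integer matrix of rank 5; reducing to Smith normal form yields diagonal entries (1,1,1,1,1).

Now H_k = ker ∂_k / im ∂_{k+1}, so:

  H_0: rank C_0 − rank ∂_1 = 5 − 4 = 1, and the invariant factors of ∂_1 are all 1, so H_0 = Z.
  H_1: rank ker ∂_1 − rank ∂_2 = (10 − 4) − 5 = 1, and the invariant factors of ∂_2 are all 1, so H_1 = Z.
  H_2: rank ker ∂_2 − rank ∂_3 = (5 − 5) − 0 = 0, and there is no ∂_3, so H_2 = 0.

H_0 = Z,  H_1 = Z,  H_2 = 0.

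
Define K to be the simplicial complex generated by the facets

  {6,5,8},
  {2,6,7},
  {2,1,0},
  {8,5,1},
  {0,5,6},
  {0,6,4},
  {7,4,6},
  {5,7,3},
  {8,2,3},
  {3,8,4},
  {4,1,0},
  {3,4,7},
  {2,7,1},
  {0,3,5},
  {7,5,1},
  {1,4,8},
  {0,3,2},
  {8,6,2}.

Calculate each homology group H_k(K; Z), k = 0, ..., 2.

H_0 ≅ Z,  H_1 ≅ Z^2,  H_2 ≅ Z.

Take the total order 0 < 1 < 2 < 3 < 4 < 5 < 6 < 7 < 8 on the vertex set. Then K (dimension 2) consists of the simplices:

  0-simplices (9): [0], [1], [2], [3], [4], [5], [6], [7], [8]
  1-simplices (27): (27 of them)
  2-simplices (18): [0,1,2], [0,1,4], [0,2,3], [0,3,5], [0,4,6], [0,5,6], [1,2,7], [1,4,8], [1,5,7], [1,5,8], [2,3,8], [2,6,7], [2,6,8], [3,4,7], [3,4,8], [3,5,7], [4,6,7], [5,6,8]

Hence C_0 ≅ Z^9, C_1 ≅ Z^27, C_2 ≅ Z^18.

Boundary ∂_1: C_1 → C_0 sends each edge [p,q] (with p < q) to q − p.
The 9×27 boundary matrix has rank 8 and Smith normal form diag(1,1,1,1,1,1,1,1).

Boundary ∂_2: C_2 → C_1 acts by ∂[p,q,r] = [q,r] − [p,r] + [p,q]. For instance
  ∂[0,1,4] = [1,4] − [0,4] + [0,1],
  ∂[0,4,6] = [4,6] − [0,6] + [0,4].
The 27×18 boundary matrix has rank 17 and Smith normal form diag(1,1,1,1,1,1,1,1,1,1,1,1,1,1,1,1,1).

From H_k ≅ ker(∂_k) / im(∂_{k+1}) we obtain:

  H_0: rank C_0 − rank ∂_1 = 9 − 8 = 1, and the invariant factors of ∂_1 are all 1, so H_0 = Z.
  H_1: rank ker ∂_1 − rank ∂_2 = (27 − 8) − 17 = 2, and the invariant factors of ∂_2 are all 1, so H_1 = Z^2.
  H_2: rank ker ∂_2 − rank ∂_3 = (18 − 17) − 0 = 1, and there is no ∂_3, so H_2 = Z.

(K is a triangulation of the torus T^2.)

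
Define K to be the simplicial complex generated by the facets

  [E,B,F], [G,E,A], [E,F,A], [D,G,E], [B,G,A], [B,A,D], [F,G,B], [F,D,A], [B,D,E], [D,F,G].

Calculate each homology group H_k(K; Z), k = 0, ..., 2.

H_0 ≅ Z,  H_1 ≅ Z/2,  H_2 = 0.

We work with the vertex ordering A < B < D < E < F < G. The simplices of K, each written with vertices in increasing order, are:

  0-simplices (6): A, B, D, E, F, G
  1-simplices (15): AB, AD, AE, AF, AG, BD, BE, BF, BG, DE, DF, DG, EF, EG, FG
  2-simplices (10): ABD, ABG, ADF, AEF, AEG, BDE, BEF, BFG, DEG, DFG

so the chain groups are C_0 ≅ Z^6, C_1 ≅ Z^15, C_2 ≅ Z^10.

Boundary ∂_1: C_1 → C_0 maps an edge to its endpoints' difference, ∂[p,q] = q − p.
The 6×15 boundary matrix has rank 5 and Smith normal form diag(1,1,1,1,1).

The boundary map ∂_2: C_2 → C_1 acts by ∂[p,q,r] = [q,r] − [p,r] + [p,q]. For instance
  ∂DEG = EG − DG + DE,
  ∂ADF = DF − AF + AD.
As a 15×10 matrix over Z this has rank 10, with invariant factors (1,1,1,1,1,1,1,1,1,2).

Now H_k = ker ∂_k / im ∂_{k+1}, so:

  H_0: rank C_0 − rank ∂_1 = 6 − 5 = 1, and the invariant factors of ∂_1 are all 1, so H_0 = Z.
  H_1: rank ker ∂_1 − rank ∂_2 = (15 − 5) − 10 = 0, and ∂_2 has invariant factor 2 > 1, so H_1 = Z/2.
  H_2: rank ker ∂_2 − rank ∂_3 = (10 − 10) − 0 = 0, and there is no ∂_3, so H_2 = 0.

As a check, the Euler characteristic is 6 − 15 + 10 = 1, which agrees with 1 − 0 + 0 = 1.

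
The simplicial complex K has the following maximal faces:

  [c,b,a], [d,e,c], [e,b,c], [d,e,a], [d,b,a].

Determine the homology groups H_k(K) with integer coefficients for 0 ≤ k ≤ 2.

Take the total order a < b < c < d < e on the vertex set. Then K (dimension 2) consists of the simplices:

  0-simplices (5): a, b, c, d, e
  1-simplices (10): ab, ac, ad, ae, bc, bd, be, cd, ce, de
  2-simplices (5): abc, abd, ade, bce, cde

giving chain groups C_0 ≅ Z^5, C_1 ≅ Z^10, C_2 ≅ Z^5.

∂_1: C_1 → C_0 is given by ∂[p,q] = [q] − [p].
This gives a 5×10 integer matrix of rank 4; reducing to Smith normal form yields diagonal entries (1,1,1,1).

∂_2: C_2 → C_1 acts by ∂[p,q,r] = [q,r] − [p,r] + [p,q]. For instance
  ∂abd = bd − ad + ab,
  ∂bce = ce − be + bc.
The resulting 10×5 matrix has rank 5, and its Smith normal form has invariant factors (1,1,1,1,1).

Computing H_k = (kernel of ∂_k) / (image of ∂_{k+1}):

  H_0: rank C_0 − rank ∂_1 = 5 − 4 = 1, and the invariant factors of ∂_1 are all 1, so H_0 ≅ Z.
  H_1: rank ker ∂_1 − rank ∂_2 = (10 − 4) − 5 = 1, and the invariant factors of ∂_2 are all 1, so H_1 ≅ Z.
  H_2: rank ker ∂_2 − rank ∂_3 = (5 − 5) − 0 = 0, and there is no ∂_3, so H_2 ≅ 0.

As a check, the Euler characteristic is 5 − 10 + 5 = 0, which agrees with 1 − 1 + 0 = 0.

H_0 ≅ Z,  H_1 ≅ Z,  H_2 = 0.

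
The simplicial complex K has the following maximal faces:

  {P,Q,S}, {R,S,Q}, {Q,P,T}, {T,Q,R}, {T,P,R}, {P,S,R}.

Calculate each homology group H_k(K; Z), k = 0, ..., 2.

H_0 = Z,  H_1 = 0,  H_2 = Z.

K has 5 vertices, 9 edges, 6 triangles.
rank ∂_0 = 0, rank ∂_1 = 4 ⇒ b_0 = 5 − 0 − 4 = 1; all invariant factors of ∂_1 are 1 so no torsion. So H_0 = Z.
rank ∂_1 = 4, rank ∂_2 = 5 ⇒ b_1 = 9 − 4 − 5 = 0; all invariant factors of ∂_2 are 1 so no torsion. So H_1 = 0.
rank ∂_2 = 5, rank ∂_3 = 0 ⇒ b_2 = 6 − 5 − 0 = 1. So H_2 = Z.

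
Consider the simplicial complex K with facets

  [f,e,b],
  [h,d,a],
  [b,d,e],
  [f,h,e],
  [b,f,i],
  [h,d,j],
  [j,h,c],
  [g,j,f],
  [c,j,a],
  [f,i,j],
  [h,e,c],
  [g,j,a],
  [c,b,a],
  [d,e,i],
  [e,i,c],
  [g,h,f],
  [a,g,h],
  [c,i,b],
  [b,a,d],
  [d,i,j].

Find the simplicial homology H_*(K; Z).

H_0 ≅ Z,  H_1 ≅ Z × Z/2,  H_2 = 0.

Fix the vertex order a < b < c < d < e < f < g < h < i < j and write every simplex with vertices in increasing order. Then dim K = 2 and the simplices of K are:

  0-simplices (10): a, b, c, d, e, f, g, h, i, j
  1-simplices (30): ab, ac, ad, ag, ah, aj, bc, bd, be, bf, bi, ce, ch, ci, cj, de, dh, di, dj, ef, eh, ei, fg, fh, fi, fj, gh, gj, hj, ij
  2-simplices (20): abc, abd, acj, adh, agh, agj, bci, bde, bef, bfi, ceh, cei, chj, dei, dhj, dij, efh, fgh, fgj, fij

so the chain groups are C_0 ≅ Z^10, C_1 ≅ Z^30, C_2 ≅ Z^20.

∂_1: C_1 → C_0 is given by ∂[p,q] = [q] − [p]. For instance
  ∂ac = c − a.
As a 10×30 matrix over Z this has rank 9, with invariant factors (1,1,1,1,1,1,1,1,1).

The boundary map ∂_2: C_2 → C_1 maps a triangle to the signed sum of its edges. For instance
  ∂cei = ei − ci + ce,
  ∂fij = ij − fj + fi.
As a 30×20 matrix over Z this has rank 20, with invariant factors (1,1,1,1,1,1,1,1,1,1,1,1,1,1,1,1,1,1,1,2).

Reading off H_k = ker ∂_k / im ∂_{k+1}:

  H_0: rank C_0 − rank ∂_1 = 10 − 9 = 1, and the invariant factors of ∂_1 are all 1, so H_0 = Z.
  H_1: rank ker ∂_1 − rank ∂_2 = (30 − 9) − 20 = 1, and ∂_2 has invariant factor 2 > 1, so H_1 = Z × Z/2.
  H_2: rank ker ∂_2 − rank ∂_3 = (20 − 20) − 0 = 0, and there is no ∂_3, so H_2 = 0.

(K is a triangulation of the Klein bottle.)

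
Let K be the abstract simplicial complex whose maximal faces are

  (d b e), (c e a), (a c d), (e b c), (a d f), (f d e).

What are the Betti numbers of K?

We work with the vertex ordering a < b < c < d < e < f. The simplices of K, each written with vertices in increasing order, are:

  0-simplices (6): a, b, c, d, e, f
  1-simplices (12): ac, ad, ae, af, bc, bd, be, cd, ce, de, df, ef
  2-simplices (6): acd, ace, adf, bce, bde, def

giving chain groups C_0 ≅ Z^6, C_1 ≅ Z^12, C_2 ≅ Z^6.

∂_1: C_1 → C_0 is given by ∂[p,q] = [q] − [p]. For instance
  ∂df = f − d.
As a 6×12 matrix over Z this has rank 5, with invariant factors (1,1,1,1,1).

Boundary ∂_2: C_2 → C_1 sends each 2-simplex [p,q,r] to [q,r] − [p,r] + [p,q]. For instance
  ∂ace = ce − ae + ac,
  ∂adf = df − af + ad.
As a 12×6 matrix over Z this has rank 6, with invariant factors (1,1,1,1,1,1).

Now H_k = ker ∂_k / im ∂_{k+1}, so:

  H_0: rank C_0 − rank ∂_1 = 6 − 5 = 1, and the invariant factors of ∂_1 are all 1, so H_0 ≅ Z.
  H_1: rank ker ∂_1 − rank ∂_2 = (12 − 5) − 6 = 1, and the invariant factors of ∂_2 are all 1, so H_1 ≅ Z.
  H_2: rank ker ∂_2 − rank ∂_3 = (6 − 6) − 0 = 0, and there is no ∂_3, so H_2 ≅ 0.

Hence the Betti numbers are b_0 = 1, b_1 = 1, b_2 = 0.

b_0 = 1, b_1 = 1, b_2 = 0.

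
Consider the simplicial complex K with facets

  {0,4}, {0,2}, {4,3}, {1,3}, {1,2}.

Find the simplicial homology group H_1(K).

We work with the vertex ordering 0 < 1 < 2 < 3 < 4. The simplices of K, each written with vertices in increasing order, are:

  0-simplices (5): [0], [1], [2], [3], [4]
  1-simplices (5): [0,2], [0,4], [1,2], [1,3], [3,4]

Hence C_0 ≅ Z^5, C_1 ≅ Z^5.

The boundary map ∂_1: C_1 → C_0 is given by ∂[p,q] = [q] − [p].
The resulting 5×5 matrix has rank 4, and its Smith normal form has invariant factors (1,1,1,1).

From H_k ≅ ker(∂_k) / im(∂_{k+1}) we obtain:

  H_1: rank ker ∂_1 − rank ∂_2 = (5 − 4) − 0 = 1, and there is no ∂_2, so H_1 = Z.

H_1 ≅ Z.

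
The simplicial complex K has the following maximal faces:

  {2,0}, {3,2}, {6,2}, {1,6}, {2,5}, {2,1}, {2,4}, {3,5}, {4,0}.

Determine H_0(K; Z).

Fix the vertex order 0 < 1 < 2 < 3 < 4 < 5 < 6 and write every simplex with vertices in increasing order. Then dim K = 1 and the simplices of K are:

  0-simplices (7): [0], [1], [2], [3], [4], [5], [6]
  1-simplices (9): [0,2], [0,4], [1,2], [1,6], [2,3], [2,4], [2,5], [2,6], [3,5]

Hence C_0 ≅ Z^7, C_1 ≅ Z^9.

Boundary ∂_1: C_1 → C_0 is given by ∂[p,q] = [q] − [p].
As a 7×9 matrix over Z this has rank 6, with invariant factors (1,1,1,1,1,1).

From H_k ≅ ker(∂_k) / im(∂_{k+1}) we obtain:

  H_0: rank C_0 − rank ∂_1 = 7 − 6 = 1, and the invariant factors of ∂_1 are all 1, so H_0 ≅ Z.

(K is a triangulation of a wedge of 3 circles.)

H_0 ≅ Z.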